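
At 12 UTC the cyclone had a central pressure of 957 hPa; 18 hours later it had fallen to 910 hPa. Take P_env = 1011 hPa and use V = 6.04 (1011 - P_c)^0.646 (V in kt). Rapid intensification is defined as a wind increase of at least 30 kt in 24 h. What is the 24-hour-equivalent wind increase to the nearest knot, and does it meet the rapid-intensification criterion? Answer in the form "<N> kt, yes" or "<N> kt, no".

V₁: ΔP = 54, V ≈ 6.04 × 54^0.646 ≈ 79.46 kt.
V₂: ΔP = 101, V ≈ 6.04 × 101^0.646 ≈ 119.08 kt.
ΔV over 18 h = 39.62 kt → 24 h equivalent = 39.62 × 24/18 ≈ 52.83 kt.
53 kt ≥ 30 kt ⇒ rapid intensification.

53 kt, yes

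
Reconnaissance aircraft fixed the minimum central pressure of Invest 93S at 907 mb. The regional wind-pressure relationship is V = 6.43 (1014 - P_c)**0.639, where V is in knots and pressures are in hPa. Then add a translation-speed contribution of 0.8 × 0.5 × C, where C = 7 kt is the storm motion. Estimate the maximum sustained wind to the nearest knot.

130 kt

ΔP = 1014 − 907 = 107 mb.
107^0.639 ≈ 19.805.
V ≈ 6.43 × 19.805 ≈ 127.3 kt.
Translation term: 0.8 × 0.5 × 7 = 2.8 kt.
Corrected V ≈ 130.1 kt → 130 kt.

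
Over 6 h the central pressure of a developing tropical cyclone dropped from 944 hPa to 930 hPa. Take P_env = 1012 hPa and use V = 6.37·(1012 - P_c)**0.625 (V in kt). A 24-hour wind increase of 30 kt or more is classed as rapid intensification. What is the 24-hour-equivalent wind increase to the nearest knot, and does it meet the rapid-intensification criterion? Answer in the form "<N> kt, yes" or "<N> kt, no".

V₁: ΔP = 68, V ≈ 6.37 × 68^0.625 ≈ 89.01 kt.
V₂: ΔP = 82, V ≈ 6.37 × 82^0.625 ≈ 100.06 kt.
ΔV over 6 h = 11.05 kt → 24 h equivalent = 11.05 × 24/6 ≈ 44.20 kt.
44 kt ≥ 30 kt ⇒ rapid intensification.

44 kt, yes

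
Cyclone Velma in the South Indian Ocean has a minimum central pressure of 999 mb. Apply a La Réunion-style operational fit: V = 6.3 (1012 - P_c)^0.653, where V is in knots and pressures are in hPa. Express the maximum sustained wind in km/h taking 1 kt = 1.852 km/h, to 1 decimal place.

ΔP = 1012 − 999 = 13 mb.
V ≈ 6.3 × 13^0.653 = 6.3 × 5.338 ≈ 33.631 kt.
33.631 × 1.852 ≈ 62.29 km/h → 62.3 km/h.

62.3 km/h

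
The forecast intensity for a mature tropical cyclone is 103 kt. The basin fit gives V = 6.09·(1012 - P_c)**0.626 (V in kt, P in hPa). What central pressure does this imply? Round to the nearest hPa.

920 hPa

ΔP = (V / 6.09)^(1/0.626) = (103/6.09)^1.597.
103/6.09 = 16.913; 16.913^1.597 ≈ 91.62 hPa.
P_c = 1012 − 91.62 = 920.38 ≈ 920 hPa.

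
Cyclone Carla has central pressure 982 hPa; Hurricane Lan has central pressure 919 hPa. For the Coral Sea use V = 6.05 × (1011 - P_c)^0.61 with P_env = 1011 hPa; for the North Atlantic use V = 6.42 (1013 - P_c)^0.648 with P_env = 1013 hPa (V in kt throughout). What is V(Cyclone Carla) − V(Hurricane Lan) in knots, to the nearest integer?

-75 kt

Cyclone Carla: ΔP = 29; V ≈ 6.05 × 29^0.61 ≈ 47.19 kt.
Hurricane Lan: ΔP = 94; V ≈ 6.42 × 94^0.648 ≈ 121.93 kt.
Difference ≈ 47.19 − 121.93 = -74.74 → -75 kt.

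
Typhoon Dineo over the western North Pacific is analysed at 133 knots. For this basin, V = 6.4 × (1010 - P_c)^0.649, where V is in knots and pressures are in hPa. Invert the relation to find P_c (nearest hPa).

ΔP = (V / 6.4)^(1/0.649) = (133/6.4)^1.541.
133/6.4 = 20.781; 20.781^1.541 ≈ 107.23 hPa.
P_c = 1010 − 107.23 = 902.77 ≈ 903 hPa.

903 hPa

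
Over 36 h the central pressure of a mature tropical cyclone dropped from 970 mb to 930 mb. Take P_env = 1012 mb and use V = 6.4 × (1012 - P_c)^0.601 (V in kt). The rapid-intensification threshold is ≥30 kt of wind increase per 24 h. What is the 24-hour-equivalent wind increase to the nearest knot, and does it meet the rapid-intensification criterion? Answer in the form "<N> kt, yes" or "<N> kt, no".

V₁: ΔP = 42, V ≈ 6.4 × 42^0.601 ≈ 60.50 kt.
V₂: ΔP = 82, V ≈ 6.4 × 82^0.601 ≈ 90.44 kt.
ΔV over 36 h = 29.94 kt → 24 h equivalent = 29.94 × 24/36 ≈ 19.96 kt.
20 kt < 30 kt ⇒ not rapid intensification.

20 kt, no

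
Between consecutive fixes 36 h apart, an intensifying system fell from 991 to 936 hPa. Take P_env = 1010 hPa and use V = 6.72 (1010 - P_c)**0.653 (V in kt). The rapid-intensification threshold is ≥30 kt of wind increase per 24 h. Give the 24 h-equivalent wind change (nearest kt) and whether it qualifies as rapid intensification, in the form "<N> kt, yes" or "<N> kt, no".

V₁: ΔP = 19, V ≈ 6.72 × 19^0.653 ≈ 45.96 kt.
V₂: ΔP = 74, V ≈ 6.72 × 74^0.653 ≈ 111.68 kt.
ΔV over 36 h = 65.72 kt → 24 h equivalent = 65.72 × 24/36 ≈ 43.81 kt.
44 kt ≥ 30 kt ⇒ rapid intensification.

44 kt, yes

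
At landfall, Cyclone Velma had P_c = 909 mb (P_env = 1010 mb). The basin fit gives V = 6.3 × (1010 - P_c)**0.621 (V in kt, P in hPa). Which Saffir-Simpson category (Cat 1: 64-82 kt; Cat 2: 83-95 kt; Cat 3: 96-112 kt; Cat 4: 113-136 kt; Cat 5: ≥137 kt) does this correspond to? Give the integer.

ΔP = 1010 − 909 = 101 mb.
V ≈ 6.3 × 101^0.621 = 6.3 × 17.57 ≈ 111 kt.
111 kt falls in the Category 3 band.

3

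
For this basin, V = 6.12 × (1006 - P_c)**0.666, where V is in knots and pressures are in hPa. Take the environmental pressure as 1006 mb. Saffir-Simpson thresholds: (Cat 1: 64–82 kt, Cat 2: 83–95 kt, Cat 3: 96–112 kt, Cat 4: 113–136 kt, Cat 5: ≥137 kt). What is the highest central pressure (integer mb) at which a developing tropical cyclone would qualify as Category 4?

926 mb

Category 4 begins at V = 113 kt.
Required ΔP = (113/6.12)^(1/0.666) = 18.464^1.502 ≈ 79.69 mb.
P_c ≤ 1006 − 79.69 = 926.31, so the highest integer P_c is 926 mb.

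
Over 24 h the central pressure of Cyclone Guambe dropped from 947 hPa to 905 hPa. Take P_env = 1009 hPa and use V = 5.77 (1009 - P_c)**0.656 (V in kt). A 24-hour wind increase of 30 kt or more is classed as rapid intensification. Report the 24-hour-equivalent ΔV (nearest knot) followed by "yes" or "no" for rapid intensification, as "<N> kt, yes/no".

35 kt, yes

V₁: ΔP = 62, V ≈ 5.77 × 62^0.656 ≈ 86.49 kt.
V₂: ΔP = 104, V ≈ 5.77 × 104^0.656 ≈ 121.44 kt.
ΔV over 24 h = 34.95 kt → 24 h equivalent = 34.95 × 24/24 ≈ 34.95 kt.
35 kt ≥ 30 kt ⇒ rapid intensification.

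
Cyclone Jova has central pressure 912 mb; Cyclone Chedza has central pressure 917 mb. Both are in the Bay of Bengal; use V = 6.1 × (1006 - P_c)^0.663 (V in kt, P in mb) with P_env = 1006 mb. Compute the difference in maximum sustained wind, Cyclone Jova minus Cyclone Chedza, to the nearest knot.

4 kt

Cyclone Jova: ΔP = 94; V ≈ 6.1 × 94^0.663 ≈ 124.03 kt.
Cyclone Chedza: ΔP = 89; V ≈ 6.1 × 89^0.663 ≈ 119.61 kt.
Difference ≈ 124.03 − 119.61 = 4.42 → 4 kt.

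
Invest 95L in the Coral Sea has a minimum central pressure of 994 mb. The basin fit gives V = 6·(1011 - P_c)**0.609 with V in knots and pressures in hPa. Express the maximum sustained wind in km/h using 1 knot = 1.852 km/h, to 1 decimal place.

62.4 km/h

ΔP = 1011 − 994 = 17 mb.
V ≈ 6 × 17^0.609 = 6 × 5.615 ≈ 33.690 kt.
33.690 × 1.852 ≈ 62.39 km/h → 62.4 km/h.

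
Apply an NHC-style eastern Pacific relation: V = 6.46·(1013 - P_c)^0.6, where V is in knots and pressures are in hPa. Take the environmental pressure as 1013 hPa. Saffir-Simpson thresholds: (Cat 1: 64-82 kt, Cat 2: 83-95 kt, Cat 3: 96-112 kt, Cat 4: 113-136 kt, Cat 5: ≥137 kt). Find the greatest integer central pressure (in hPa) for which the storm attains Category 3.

923 hPa

Category 3 begins at V = 96 kt.
Required ΔP = (96/6.46)^(1/0.6) = 14.861^1.667 ≈ 89.83 hPa.
P_c ≤ 1013 − 89.83 = 923.17, so the highest integer P_c is 923 hPa.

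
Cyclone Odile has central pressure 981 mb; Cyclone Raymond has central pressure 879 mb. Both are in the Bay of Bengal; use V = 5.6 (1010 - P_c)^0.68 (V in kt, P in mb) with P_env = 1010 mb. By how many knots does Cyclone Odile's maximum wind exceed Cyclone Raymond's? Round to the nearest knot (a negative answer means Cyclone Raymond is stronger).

Cyclone Odile: ΔP = 29; V ≈ 5.6 × 29^0.68 ≈ 55.29 kt.
Cyclone Raymond: ΔP = 131; V ≈ 5.6 × 131^0.68 ≈ 154.15 kt.
Difference ≈ 55.29 − 154.15 = -98.86 → -99 kt.

-99 kt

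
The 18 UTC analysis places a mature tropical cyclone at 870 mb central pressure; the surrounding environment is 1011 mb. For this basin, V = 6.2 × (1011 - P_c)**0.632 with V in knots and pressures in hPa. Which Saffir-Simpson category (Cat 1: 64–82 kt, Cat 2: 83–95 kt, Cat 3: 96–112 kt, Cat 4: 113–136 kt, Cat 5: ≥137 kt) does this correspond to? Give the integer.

ΔP = 1011 − 870 = 141 mb.
V ≈ 6.2 × 141^0.632 = 6.2 × 22.82 ≈ 141 kt.
141 kt falls in the Category 5 band.

5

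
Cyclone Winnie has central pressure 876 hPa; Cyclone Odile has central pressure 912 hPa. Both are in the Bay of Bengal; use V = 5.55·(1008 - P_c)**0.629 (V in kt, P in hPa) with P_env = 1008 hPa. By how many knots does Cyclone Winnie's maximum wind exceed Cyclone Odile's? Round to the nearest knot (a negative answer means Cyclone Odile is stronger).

22 kt

Cyclone Winnie: ΔP = 132; V ≈ 5.55 × 132^0.629 ≈ 119.71 kt.
Cyclone Odile: ΔP = 96; V ≈ 5.55 × 96^0.629 ≈ 97.98 kt.
Difference ≈ 119.71 − 97.98 = 21.73 → 22 kt.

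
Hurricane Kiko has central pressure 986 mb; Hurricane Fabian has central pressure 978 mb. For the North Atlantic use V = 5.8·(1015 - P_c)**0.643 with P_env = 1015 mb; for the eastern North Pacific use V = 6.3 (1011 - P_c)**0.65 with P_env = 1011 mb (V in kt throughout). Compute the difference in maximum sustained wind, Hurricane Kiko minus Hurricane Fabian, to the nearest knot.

Hurricane Kiko: ΔP = 29; V ≈ 5.8 × 29^0.643 ≈ 50.55 kt.
Hurricane Fabian: ΔP = 33; V ≈ 6.3 × 33^0.65 ≈ 61.15 kt.
Difference ≈ 50.55 − 61.15 = -10.60 → -11 kt.

-11 kt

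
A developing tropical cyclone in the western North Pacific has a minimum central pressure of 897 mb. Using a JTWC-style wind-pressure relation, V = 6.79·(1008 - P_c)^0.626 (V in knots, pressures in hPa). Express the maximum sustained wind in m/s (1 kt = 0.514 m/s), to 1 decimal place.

ΔP = 1008 − 897 = 111 mb.
V ≈ 6.79 × 111^0.626 = 6.79 × 19.071 ≈ 129.492 kt.
129.492 × 0.514 ≈ 66.56 m/s → 66.6 m/s.

66.6 m/s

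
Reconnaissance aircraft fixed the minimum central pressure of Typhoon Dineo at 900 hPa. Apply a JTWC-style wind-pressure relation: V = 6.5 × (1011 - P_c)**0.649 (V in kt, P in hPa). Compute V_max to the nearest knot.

138 kt

ΔP = 1011 − 900 = 111 hPa.
111^0.649 ≈ 21.253.
V ≈ 6.5 × 21.253 ≈ 138.1 kt.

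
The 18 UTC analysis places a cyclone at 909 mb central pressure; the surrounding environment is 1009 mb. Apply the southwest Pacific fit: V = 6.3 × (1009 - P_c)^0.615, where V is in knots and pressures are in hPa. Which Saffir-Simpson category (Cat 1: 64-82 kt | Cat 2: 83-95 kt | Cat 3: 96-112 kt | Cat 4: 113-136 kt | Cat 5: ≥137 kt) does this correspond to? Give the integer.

3

ΔP = 1009 − 909 = 100 mb.
V ≈ 6.3 × 100^0.615 = 6.3 × 16.98 ≈ 107 kt.
107 kt falls in the Category 3 band.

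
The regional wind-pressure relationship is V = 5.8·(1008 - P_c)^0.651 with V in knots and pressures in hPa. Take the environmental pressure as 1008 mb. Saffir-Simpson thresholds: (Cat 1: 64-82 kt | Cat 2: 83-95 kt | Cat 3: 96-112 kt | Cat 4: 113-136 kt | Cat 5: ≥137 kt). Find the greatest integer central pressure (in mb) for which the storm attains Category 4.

912 mb

Category 4 begins at V = 113 kt.
Required ΔP = (113/5.8)^(1/0.651) = 19.483^1.536 ≈ 95.73 mb.
P_c ≤ 1008 − 95.73 = 912.27, so the highest integer P_c is 912 mb.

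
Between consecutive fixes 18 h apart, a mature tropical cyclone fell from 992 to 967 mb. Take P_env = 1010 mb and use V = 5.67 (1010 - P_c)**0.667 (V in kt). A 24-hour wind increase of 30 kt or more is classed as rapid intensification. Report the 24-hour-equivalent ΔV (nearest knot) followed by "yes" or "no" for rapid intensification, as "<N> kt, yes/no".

V₁: ΔP = 18, V ≈ 5.67 × 18^0.667 ≈ 38.98 kt.
V₂: ΔP = 43, V ≈ 5.67 × 43^0.667 ≈ 69.68 kt.
ΔV over 18 h = 30.70 kt → 24 h equivalent = 30.70 × 24/18 ≈ 40.93 kt.
41 kt ≥ 30 kt ⇒ rapid intensification.

41 kt, yes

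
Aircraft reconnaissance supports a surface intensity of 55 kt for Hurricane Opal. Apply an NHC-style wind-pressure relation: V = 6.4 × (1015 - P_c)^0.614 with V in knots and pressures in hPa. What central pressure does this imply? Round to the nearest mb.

982 mb

ΔP = (V / 6.4)^(1/0.614) = (55/6.4)^1.629.
55/6.4 = 8.594; 8.594^1.629 ≈ 33.23 mb.
P_c = 1015 − 33.23 = 981.77 ≈ 982 mb.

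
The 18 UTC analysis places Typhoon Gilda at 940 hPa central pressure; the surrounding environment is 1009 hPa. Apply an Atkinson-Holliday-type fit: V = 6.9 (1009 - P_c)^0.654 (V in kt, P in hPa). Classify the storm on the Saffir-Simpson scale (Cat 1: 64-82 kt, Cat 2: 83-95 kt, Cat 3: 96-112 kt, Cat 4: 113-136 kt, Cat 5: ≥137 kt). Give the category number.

3

ΔP = 1009 − 940 = 69 hPa.
V ≈ 6.9 × 69^0.654 = 6.9 × 15.94 ≈ 110 kt.
110 kt falls in the Category 3 band.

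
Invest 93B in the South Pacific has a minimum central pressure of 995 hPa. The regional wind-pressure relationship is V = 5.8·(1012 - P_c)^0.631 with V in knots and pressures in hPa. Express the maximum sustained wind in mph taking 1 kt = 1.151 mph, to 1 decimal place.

39.9 mph

ΔP = 1012 − 995 = 17 hPa.
V ≈ 5.8 × 17^0.631 = 5.8 × 5.976 ≈ 34.661 kt.
34.661 × 1.151 ≈ 39.89 mph → 39.9 mph.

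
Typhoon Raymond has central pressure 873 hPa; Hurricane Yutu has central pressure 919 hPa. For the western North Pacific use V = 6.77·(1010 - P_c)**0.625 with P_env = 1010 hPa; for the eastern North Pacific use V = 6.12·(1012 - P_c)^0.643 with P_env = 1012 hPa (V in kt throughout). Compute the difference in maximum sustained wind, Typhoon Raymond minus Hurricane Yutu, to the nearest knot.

Typhoon Raymond: ΔP = 137; V ≈ 6.77 × 137^0.625 ≈ 146.57 kt.
Hurricane Yutu: ΔP = 93; V ≈ 6.12 × 93^0.643 ≈ 112.85 kt.
Difference ≈ 146.57 − 112.85 = 33.72 → 34 kt.

34 kt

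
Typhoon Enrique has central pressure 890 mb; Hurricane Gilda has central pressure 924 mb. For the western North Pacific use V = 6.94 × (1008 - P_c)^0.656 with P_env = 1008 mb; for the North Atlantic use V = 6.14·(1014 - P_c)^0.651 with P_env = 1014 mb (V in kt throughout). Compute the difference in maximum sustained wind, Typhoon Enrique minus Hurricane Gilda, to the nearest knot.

44 kt

Typhoon Enrique: ΔP = 118; V ≈ 6.94 × 118^0.656 ≈ 158.68 kt.
Hurricane Gilda: ΔP = 90; V ≈ 6.14 × 90^0.651 ≈ 114.92 kt.
Difference ≈ 158.68 − 114.92 = 43.76 → 44 kt.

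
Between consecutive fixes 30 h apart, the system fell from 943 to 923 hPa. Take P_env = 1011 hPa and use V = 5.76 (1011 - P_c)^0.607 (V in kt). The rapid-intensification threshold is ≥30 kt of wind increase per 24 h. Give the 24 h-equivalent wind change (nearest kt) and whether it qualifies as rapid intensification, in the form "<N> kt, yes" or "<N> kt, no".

10 kt, no

V₁: ΔP = 68, V ≈ 5.76 × 68^0.607 ≈ 74.60 kt.
V₂: ΔP = 88, V ≈ 5.76 × 88^0.607 ≈ 87.24 kt.
ΔV over 30 h = 12.64 kt → 24 h equivalent = 12.64 × 24/30 ≈ 10.11 kt.
10 kt < 30 kt ⇒ not rapid intensification.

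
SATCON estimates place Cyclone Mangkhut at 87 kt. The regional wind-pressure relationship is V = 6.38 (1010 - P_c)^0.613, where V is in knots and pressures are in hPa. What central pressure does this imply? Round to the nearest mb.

ΔP = (V / 6.38)^(1/0.613) = (87/6.38)^1.631.
87/6.38 = 13.636; 13.636^1.631 ≈ 70.97 mb.
P_c = 1010 − 70.97 = 939.03 ≈ 939 mb.

939 mb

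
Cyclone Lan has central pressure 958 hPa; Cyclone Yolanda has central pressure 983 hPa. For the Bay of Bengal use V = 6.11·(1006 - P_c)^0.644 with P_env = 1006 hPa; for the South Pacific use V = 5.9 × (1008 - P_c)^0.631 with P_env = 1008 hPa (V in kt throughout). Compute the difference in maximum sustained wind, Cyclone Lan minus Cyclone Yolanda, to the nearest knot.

29 kt

Cyclone Lan: ΔP = 48; V ≈ 6.11 × 48^0.644 ≈ 73.92 kt.
Cyclone Yolanda: ΔP = 25; V ≈ 5.9 × 25^0.631 ≈ 44.97 kt.
Difference ≈ 73.92 − 44.97 = 28.95 → 29 kt.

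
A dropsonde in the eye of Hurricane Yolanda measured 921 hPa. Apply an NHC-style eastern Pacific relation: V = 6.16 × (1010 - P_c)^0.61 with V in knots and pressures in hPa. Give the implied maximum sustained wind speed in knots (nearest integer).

95 kt

ΔP = 1010 − 921 = 89 hPa.
89^0.61 ≈ 15.457.
V ≈ 6.16 × 15.457 ≈ 95.2 kt.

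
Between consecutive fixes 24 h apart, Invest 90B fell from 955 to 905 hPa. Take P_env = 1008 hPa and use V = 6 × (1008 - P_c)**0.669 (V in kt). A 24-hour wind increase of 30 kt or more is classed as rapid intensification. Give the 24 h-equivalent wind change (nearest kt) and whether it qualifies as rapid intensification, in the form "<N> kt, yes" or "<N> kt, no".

48 kt, yes

V₁: ΔP = 53, V ≈ 6 × 53^0.669 ≈ 85.45 kt.
V₂: ΔP = 103, V ≈ 6 × 103^0.669 ≈ 133.27 kt.
ΔV over 24 h = 47.82 kt → 24 h equivalent = 47.82 × 24/24 ≈ 47.82 kt.
48 kt ≥ 30 kt ⇒ rapid intensification.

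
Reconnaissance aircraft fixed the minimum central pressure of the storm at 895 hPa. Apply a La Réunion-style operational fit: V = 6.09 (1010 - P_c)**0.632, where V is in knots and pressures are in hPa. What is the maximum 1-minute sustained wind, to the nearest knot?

ΔP = 1010 − 895 = 115 hPa.
115^0.632 ≈ 20.061.
V ≈ 6.09 × 20.061 ≈ 122.2 kt.

122 kt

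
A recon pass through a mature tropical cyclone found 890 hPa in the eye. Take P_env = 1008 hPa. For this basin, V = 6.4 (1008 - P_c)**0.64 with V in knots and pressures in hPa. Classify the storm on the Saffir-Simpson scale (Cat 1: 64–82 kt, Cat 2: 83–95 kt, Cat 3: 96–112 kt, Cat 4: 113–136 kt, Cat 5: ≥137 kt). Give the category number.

ΔP = 1008 − 890 = 118 hPa.
V ≈ 6.4 × 118^0.64 = 6.4 × 21.18 ≈ 136 kt.
136 kt falls in the Category 4 band.

4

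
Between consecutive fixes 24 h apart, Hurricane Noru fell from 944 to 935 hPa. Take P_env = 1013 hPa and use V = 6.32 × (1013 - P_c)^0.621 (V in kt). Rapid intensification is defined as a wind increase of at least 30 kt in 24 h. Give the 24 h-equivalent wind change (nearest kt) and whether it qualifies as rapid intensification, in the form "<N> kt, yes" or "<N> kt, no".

7 kt, no

V₁: ΔP = 69, V ≈ 6.32 × 69^0.621 ≈ 87.63 kt.
V₂: ΔP = 78, V ≈ 6.32 × 78^0.621 ≈ 94.56 kt.
ΔV over 24 h = 6.93 kt → 24 h equivalent = 6.93 × 24/24 ≈ 6.93 kt.
7 kt < 30 kt ⇒ not rapid intensification.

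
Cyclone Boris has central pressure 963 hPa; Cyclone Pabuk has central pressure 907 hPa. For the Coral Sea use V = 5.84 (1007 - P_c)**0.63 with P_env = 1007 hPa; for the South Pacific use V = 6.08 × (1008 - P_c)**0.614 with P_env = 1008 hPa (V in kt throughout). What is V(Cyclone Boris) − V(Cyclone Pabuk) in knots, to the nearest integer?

Cyclone Boris: ΔP = 44; V ≈ 5.84 × 44^0.63 ≈ 63.36 kt.
Cyclone Pabuk: ΔP = 101; V ≈ 6.08 × 101^0.614 ≈ 103.41 kt.
Difference ≈ 63.36 − 103.41 = -40.05 → -40 kt.

-40 kt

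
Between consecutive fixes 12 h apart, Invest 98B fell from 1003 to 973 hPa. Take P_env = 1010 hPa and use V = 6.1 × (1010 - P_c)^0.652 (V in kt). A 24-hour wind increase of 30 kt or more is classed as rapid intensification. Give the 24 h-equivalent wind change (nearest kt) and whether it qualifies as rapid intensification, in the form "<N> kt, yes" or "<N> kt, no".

V₁: ΔP = 7, V ≈ 6.1 × 7^0.652 ≈ 21.69 kt.
V₂: ΔP = 37, V ≈ 6.1 × 37^0.652 ≈ 64.24 kt.
ΔV over 12 h = 42.55 kt → 24 h equivalent = 42.55 × 24/12 ≈ 85.10 kt.
85 kt ≥ 30 kt ⇒ rapid intensification.

85 kt, yes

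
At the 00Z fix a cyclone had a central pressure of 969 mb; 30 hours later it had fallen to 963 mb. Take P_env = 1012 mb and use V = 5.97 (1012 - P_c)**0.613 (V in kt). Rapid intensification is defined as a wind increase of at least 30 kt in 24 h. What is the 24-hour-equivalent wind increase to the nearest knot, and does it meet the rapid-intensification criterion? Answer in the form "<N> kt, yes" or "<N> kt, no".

4 kt, no

V₁: ΔP = 43, V ≈ 5.97 × 43^0.613 ≈ 59.88 kt.
V₂: ΔP = 49, V ≈ 5.97 × 49^0.613 ≈ 64.87 kt.
ΔV over 30 h = 4.99 kt → 24 h equivalent = 4.99 × 24/30 ≈ 3.99 kt.
4 kt < 30 kt ⇒ not rapid intensification.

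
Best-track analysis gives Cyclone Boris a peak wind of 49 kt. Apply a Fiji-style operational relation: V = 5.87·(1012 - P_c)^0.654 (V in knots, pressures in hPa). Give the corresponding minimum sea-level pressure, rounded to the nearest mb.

ΔP = (V / 5.87)^(1/0.654) = (49/5.87)^1.529.
49/5.87 = 8.348; 8.348^1.529 ≈ 25.65 mb.
P_c = 1012 − 25.65 = 986.35 ≈ 986 mb.

986 mb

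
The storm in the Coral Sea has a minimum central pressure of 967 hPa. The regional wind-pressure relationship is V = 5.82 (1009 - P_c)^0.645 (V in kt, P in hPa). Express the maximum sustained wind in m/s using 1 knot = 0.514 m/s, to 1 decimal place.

33.3 m/s

ΔP = 1009 − 967 = 42 hPa.
V ≈ 5.82 × 42^0.645 = 5.82 × 11.143 ≈ 64.851 kt.
64.851 × 0.514 ≈ 33.33 m/s → 33.3 m/s.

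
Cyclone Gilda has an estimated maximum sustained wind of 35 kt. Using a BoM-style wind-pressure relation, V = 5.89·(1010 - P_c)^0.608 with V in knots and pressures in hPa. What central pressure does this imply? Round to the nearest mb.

991 mb

ΔP = (V / 5.89)^(1/0.608) = (35/5.89)^1.645.
35/5.89 = 5.942; 5.942^1.645 ≈ 18.75 mb.
P_c = 1010 − 18.75 = 991.25 ≈ 991 mb.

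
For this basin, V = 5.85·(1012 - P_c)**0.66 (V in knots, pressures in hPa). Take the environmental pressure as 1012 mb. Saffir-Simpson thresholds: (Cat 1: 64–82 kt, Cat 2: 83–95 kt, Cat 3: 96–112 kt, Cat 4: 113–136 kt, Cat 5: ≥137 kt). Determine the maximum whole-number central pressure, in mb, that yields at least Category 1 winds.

974 mb

Category 1 begins at V = 64 kt.
Required ΔP = (64/5.85)^(1/0.66) = 10.940^1.515 ≈ 37.52 mb.
P_c ≤ 1012 − 37.52 = 974.48, so the highest integer P_c is 974 mb.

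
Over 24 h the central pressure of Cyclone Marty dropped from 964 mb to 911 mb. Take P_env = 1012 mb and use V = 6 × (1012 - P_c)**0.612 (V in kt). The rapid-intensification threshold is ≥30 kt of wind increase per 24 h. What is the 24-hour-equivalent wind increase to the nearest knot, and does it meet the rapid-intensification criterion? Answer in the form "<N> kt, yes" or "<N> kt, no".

37 kt, yes

V₁: ΔP = 48, V ≈ 6 × 48^0.612 ≈ 64.13 kt.
V₂: ΔP = 101, V ≈ 6 × 101^0.612 ≈ 101.11 kt.
ΔV over 24 h = 36.98 kt → 24 h equivalent = 36.98 × 24/24 ≈ 36.98 kt.
37 kt ≥ 30 kt ⇒ rapid intensification.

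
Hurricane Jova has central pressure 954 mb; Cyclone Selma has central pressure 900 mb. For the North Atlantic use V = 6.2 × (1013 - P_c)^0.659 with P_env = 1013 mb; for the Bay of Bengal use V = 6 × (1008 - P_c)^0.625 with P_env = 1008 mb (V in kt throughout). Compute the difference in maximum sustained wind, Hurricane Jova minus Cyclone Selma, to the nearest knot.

-21 kt

Hurricane Jova: ΔP = 59; V ≈ 6.2 × 59^0.659 ≈ 91.07 kt.
Cyclone Selma: ΔP = 108; V ≈ 6 × 108^0.625 ≈ 111.95 kt.
Difference ≈ 91.07 − 111.95 = -20.88 → -21 kt.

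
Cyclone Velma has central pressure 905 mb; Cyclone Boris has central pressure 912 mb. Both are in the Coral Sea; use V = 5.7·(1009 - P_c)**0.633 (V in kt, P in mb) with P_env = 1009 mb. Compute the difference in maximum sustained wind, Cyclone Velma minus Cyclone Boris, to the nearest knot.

Cyclone Velma: ΔP = 104; V ≈ 5.7 × 104^0.633 ≈ 107.81 kt.
Cyclone Boris: ΔP = 97; V ≈ 5.7 × 97^0.633 ≈ 103.16 kt.
Difference ≈ 107.81 − 103.16 = 4.65 → 5 kt.

5 kt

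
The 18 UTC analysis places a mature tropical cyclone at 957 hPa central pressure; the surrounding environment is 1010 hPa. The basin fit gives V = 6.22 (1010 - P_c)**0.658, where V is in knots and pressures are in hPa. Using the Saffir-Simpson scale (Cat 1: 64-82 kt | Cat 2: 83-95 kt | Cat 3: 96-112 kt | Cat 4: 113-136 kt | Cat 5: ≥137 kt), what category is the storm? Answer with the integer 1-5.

2

ΔP = 1010 − 957 = 53 hPa.
V ≈ 6.22 × 53^0.658 = 6.22 × 13.63 ≈ 85 kt.
85 kt falls in the Category 2 band.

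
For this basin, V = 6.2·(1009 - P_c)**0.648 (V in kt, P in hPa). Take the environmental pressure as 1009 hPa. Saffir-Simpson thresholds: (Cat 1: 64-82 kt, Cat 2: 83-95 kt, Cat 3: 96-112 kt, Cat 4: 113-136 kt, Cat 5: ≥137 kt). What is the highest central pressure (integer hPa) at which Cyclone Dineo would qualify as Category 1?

Category 1 begins at V = 64 kt.
Required ΔP = (64/6.2)^(1/0.648) = 10.323^1.543 ≈ 36.68 hPa.
P_c ≤ 1009 − 36.68 = 972.32, so the highest integer P_c is 972 hPa.

972 hPa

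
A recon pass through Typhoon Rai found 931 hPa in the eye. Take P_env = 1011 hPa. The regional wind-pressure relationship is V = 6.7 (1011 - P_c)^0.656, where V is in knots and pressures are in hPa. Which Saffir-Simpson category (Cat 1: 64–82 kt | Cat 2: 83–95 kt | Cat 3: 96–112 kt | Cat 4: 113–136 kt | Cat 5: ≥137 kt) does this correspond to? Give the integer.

4

ΔP = 1011 − 931 = 80 hPa.
V ≈ 6.7 × 80^0.656 = 6.7 × 17.72 ≈ 119 kt.
119 kt falls in the Category 4 band.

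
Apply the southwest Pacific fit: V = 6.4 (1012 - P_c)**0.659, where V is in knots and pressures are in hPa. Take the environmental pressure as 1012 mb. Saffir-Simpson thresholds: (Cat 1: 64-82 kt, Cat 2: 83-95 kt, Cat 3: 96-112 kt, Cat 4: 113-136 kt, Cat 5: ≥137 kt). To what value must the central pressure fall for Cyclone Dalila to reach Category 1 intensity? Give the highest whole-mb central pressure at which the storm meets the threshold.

Category 1 begins at V = 64 kt.
Required ΔP = (64/6.4)^(1/0.659) = 10.000^1.517 ≈ 32.92 mb.
P_c ≤ 1012 − 32.92 = 979.08, so the highest integer P_c is 979 mb.

979 mb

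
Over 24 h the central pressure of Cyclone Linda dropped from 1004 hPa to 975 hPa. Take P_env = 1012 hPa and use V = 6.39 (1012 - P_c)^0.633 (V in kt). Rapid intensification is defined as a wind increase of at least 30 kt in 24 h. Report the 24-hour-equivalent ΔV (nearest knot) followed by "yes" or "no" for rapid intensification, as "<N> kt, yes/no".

39 kt, yes

V₁: ΔP = 8, V ≈ 6.39 × 8^0.633 ≈ 23.83 kt.
V₂: ΔP = 37, V ≈ 6.39 × 37^0.633 ≈ 62.83 kt.
ΔV over 24 h = 39.00 kt → 24 h equivalent = 39.00 × 24/24 ≈ 39.00 kt.
39 kt ≥ 30 kt ⇒ rapid intensification.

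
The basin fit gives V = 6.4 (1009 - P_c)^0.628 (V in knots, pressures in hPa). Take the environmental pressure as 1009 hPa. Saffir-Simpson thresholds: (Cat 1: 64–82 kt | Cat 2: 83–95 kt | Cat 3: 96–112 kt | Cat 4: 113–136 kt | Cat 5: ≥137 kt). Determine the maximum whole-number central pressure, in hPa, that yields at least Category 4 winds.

Category 4 begins at V = 113 kt.
Required ΔP = (113/6.4)^(1/0.628) = 17.656^1.592 ≈ 96.72 hPa.
P_c ≤ 1009 − 96.72 = 912.28, so the highest integer P_c is 912 hPa.

912 hPa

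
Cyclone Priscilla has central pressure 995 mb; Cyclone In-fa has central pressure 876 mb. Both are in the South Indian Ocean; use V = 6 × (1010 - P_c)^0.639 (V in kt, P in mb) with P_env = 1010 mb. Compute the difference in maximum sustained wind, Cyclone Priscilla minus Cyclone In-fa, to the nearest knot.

Cyclone Priscilla: ΔP = 15; V ≈ 6 × 15^0.639 ≈ 33.86 kt.
Cyclone In-fa: ΔP = 134; V ≈ 6 × 134^0.639 ≈ 137.21 kt.
Difference ≈ 33.86 − 137.21 = -103.35 → -103 kt.

-103 kt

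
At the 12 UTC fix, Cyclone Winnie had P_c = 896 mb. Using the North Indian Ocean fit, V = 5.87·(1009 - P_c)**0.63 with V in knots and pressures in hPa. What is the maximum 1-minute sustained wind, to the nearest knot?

115 kt

ΔP = 1009 − 896 = 113 mb.
113^0.63 ≈ 19.653.
V ≈ 5.87 × 19.653 ≈ 115.4 kt.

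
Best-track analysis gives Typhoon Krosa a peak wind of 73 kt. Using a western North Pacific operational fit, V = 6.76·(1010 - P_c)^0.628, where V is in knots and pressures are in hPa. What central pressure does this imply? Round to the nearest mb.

ΔP = (V / 6.76)^(1/0.628) = (73/6.76)^1.592.
73/6.76 = 10.799; 10.799^1.592 ≈ 44.21 mb.
P_c = 1010 − 44.21 = 965.79 ≈ 966 mb.

966 mb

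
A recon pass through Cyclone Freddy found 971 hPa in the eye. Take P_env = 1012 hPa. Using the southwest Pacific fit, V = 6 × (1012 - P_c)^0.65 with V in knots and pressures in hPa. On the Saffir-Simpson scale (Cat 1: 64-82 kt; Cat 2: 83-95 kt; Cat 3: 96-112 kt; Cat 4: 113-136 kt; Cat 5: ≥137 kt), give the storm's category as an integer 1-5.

ΔP = 1012 − 971 = 41 hPa.
V ≈ 6 × 41^0.65 = 6 × 11.18 ≈ 67 kt.
67 kt falls in the Category 1 band.

1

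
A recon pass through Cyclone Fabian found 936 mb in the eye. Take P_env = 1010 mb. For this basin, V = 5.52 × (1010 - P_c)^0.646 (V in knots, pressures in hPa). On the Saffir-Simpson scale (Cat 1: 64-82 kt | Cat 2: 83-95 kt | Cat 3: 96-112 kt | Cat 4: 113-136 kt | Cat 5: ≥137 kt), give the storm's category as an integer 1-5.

2

ΔP = 1010 − 936 = 74 mb.
V ≈ 5.52 × 74^0.646 = 5.52 × 16.13 ≈ 89 kt.
89 kt falls in the Category 2 band.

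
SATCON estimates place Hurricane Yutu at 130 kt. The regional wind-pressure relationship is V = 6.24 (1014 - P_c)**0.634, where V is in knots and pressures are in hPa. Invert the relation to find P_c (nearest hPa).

894 hPa

ΔP = (V / 6.24)^(1/0.634) = (130/6.24)^1.577.
130/6.24 = 20.833; 20.833^1.577 ≈ 120.24 hPa.
P_c = 1014 − 120.24 = 893.76 ≈ 894 hPa.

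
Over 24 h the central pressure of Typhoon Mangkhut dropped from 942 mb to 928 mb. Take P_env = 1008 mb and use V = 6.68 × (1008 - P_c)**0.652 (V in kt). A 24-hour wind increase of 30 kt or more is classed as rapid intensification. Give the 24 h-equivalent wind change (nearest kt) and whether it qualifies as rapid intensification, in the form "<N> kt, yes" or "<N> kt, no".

V₁: ΔP = 66, V ≈ 6.68 × 66^0.652 ≈ 102.59 kt.
V₂: ΔP = 80, V ≈ 6.68 × 80^0.652 ≈ 116.30 kt.
ΔV over 24 h = 13.71 kt → 24 h equivalent = 13.71 × 24/24 ≈ 13.71 kt.
14 kt < 30 kt ⇒ not rapid intensification.

14 kt, no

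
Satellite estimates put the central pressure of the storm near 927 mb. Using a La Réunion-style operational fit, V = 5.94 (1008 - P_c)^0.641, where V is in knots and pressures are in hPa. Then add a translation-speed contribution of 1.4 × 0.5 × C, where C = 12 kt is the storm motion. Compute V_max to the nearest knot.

108 kt

ΔP = 1008 − 927 = 81 mb.
81^0.641 ≈ 16.724.
V ≈ 5.94 × 16.724 ≈ 99.3 kt.
Translation term: 1.4 × 0.5 × 12 = 8.4 kt.
Corrected V ≈ 107.7 kt → 108 kt.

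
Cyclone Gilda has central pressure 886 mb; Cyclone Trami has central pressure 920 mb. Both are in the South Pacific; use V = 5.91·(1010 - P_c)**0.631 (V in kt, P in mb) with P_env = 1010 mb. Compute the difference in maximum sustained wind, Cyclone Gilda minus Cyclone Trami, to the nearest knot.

Cyclone Gilda: ΔP = 124; V ≈ 5.91 × 124^0.631 ≈ 123.75 kt.
Cyclone Trami: ΔP = 90; V ≈ 5.91 × 90^0.631 ≈ 101.09 kt.
Difference ≈ 123.75 − 101.09 = 22.66 → 23 kt.

23 kt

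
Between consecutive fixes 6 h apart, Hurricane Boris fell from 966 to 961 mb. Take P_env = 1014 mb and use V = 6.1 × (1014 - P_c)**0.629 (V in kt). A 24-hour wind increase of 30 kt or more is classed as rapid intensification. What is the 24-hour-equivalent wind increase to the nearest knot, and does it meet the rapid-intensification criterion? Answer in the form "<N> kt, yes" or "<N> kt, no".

V₁: ΔP = 48, V ≈ 6.1 × 48^0.629 ≈ 69.64 kt.
V₂: ΔP = 53, V ≈ 6.1 × 53^0.629 ≈ 74.11 kt.
ΔV over 6 h = 4.47 kt → 24 h equivalent = 4.47 × 24/6 ≈ 17.88 kt.
18 kt < 30 kt ⇒ not rapid intensification.

18 kt, no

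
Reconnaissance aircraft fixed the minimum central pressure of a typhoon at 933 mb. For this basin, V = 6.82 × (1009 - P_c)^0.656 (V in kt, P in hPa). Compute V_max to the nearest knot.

117 kt

ΔP = 1009 − 933 = 76 mb.
76^0.656 ≈ 17.132.
V ≈ 6.82 × 17.132 ≈ 116.8 kt.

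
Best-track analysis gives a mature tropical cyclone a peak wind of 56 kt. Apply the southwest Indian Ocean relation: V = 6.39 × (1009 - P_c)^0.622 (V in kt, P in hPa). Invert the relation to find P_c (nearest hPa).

ΔP = (V / 6.39)^(1/0.622) = (56/6.39)^1.608.
56/6.39 = 8.764; 8.764^1.608 ≈ 32.78 hPa.
P_c = 1009 − 32.78 = 976.22 ≈ 976 hPa.

976 hPa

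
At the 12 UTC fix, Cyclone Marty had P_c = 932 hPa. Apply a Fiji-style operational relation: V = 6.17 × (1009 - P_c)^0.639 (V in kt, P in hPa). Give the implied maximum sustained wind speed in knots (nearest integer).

99 kt

ΔP = 1009 − 932 = 77 hPa.
77^0.639 ≈ 16.050.
V ≈ 6.17 × 16.050 ≈ 99.0 kt.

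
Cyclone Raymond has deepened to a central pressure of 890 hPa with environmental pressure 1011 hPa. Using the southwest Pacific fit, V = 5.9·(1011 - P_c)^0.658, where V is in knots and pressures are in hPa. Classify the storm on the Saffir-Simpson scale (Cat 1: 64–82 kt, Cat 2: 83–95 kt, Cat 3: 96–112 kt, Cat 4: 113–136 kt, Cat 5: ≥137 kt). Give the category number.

ΔP = 1011 − 890 = 121 hPa.
V ≈ 5.9 × 121^0.658 = 5.9 × 23.47 ≈ 138 kt.
138 kt falls in the Category 5 band.

5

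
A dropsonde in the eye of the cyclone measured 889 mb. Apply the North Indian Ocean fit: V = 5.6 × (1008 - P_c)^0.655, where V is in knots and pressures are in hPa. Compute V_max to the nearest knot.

ΔP = 1008 − 889 = 119 mb.
119^0.655 ≈ 22.881.
V ≈ 5.6 × 22.881 ≈ 128.1 kt.

128 kt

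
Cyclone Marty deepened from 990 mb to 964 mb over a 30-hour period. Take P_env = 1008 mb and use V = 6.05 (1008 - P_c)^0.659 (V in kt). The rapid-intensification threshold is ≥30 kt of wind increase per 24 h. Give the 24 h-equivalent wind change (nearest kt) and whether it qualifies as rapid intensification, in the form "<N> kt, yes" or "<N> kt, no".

V₁: ΔP = 18, V ≈ 6.05 × 18^0.659 ≈ 40.64 kt.
V₂: ΔP = 44, V ≈ 6.05 × 44^0.659 ≈ 73.25 kt.
ΔV over 30 h = 32.61 kt → 24 h equivalent = 32.61 × 24/30 ≈ 26.09 kt.
26 kt < 30 kt ⇒ not rapid intensification.

26 kt, no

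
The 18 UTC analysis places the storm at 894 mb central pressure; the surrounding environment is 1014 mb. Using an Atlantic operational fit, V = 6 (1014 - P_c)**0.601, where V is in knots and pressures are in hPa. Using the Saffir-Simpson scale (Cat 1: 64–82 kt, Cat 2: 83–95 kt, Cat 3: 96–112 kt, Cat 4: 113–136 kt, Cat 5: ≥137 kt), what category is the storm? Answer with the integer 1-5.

3

ΔP = 1014 − 894 = 120 mb.
V ≈ 6 × 120^0.601 = 6 × 17.77 ≈ 107 kt.
107 kt falls in the Category 3 band.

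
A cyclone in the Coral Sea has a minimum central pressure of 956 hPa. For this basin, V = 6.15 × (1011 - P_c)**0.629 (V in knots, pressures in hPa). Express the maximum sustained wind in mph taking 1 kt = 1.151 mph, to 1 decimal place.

ΔP = 1011 − 956 = 55 hPa.
V ≈ 6.15 × 55^0.629 = 6.15 × 12.436 ≈ 76.483 kt.
76.483 × 1.151 ≈ 88.03 mph → 88.0 mph.

88.0 mph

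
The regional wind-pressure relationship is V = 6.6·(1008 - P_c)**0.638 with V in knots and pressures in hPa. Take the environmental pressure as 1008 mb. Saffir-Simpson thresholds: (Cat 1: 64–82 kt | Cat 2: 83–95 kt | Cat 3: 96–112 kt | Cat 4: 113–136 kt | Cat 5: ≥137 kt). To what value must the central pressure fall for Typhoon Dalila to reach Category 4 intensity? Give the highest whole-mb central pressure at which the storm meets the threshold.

Category 4 begins at V = 113 kt.
Required ΔP = (113/6.6)^(1/0.638) = 17.121^1.567 ≈ 85.79 mb.
P_c ≤ 1008 − 85.79 = 922.21, so the highest integer P_c is 922 mb.

922 mb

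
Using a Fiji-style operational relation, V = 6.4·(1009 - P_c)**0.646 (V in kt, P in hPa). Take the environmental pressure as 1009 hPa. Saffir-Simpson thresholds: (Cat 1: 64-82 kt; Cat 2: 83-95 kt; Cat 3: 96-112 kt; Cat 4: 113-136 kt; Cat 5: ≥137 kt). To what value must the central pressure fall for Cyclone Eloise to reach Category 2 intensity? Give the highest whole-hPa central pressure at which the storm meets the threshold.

Category 2 begins at V = 83 kt.
Required ΔP = (83/6.4)^(1/0.646) = 12.969^1.548 ≈ 52.81 hPa.
P_c ≤ 1009 − 52.81 = 956.19, so the highest integer P_c is 956 hPa.

956 hPa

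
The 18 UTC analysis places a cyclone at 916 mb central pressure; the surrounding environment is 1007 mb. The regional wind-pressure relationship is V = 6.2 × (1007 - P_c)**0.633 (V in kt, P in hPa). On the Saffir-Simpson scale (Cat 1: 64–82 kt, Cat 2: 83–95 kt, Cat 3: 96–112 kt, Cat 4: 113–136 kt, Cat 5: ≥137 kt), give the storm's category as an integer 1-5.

ΔP = 1007 − 916 = 91 mb.
V ≈ 6.2 × 91^0.633 = 6.2 × 17.38 ≈ 108 kt.
108 kt falls in the Category 3 band.

3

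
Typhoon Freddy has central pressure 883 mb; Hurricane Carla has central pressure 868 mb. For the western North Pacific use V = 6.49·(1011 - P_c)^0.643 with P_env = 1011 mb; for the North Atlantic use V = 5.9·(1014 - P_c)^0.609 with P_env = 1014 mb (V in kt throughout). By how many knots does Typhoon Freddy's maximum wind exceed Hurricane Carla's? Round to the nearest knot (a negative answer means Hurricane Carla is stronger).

Typhoon Freddy: ΔP = 128; V ≈ 6.49 × 128^0.643 ≈ 146.95 kt.
Hurricane Carla: ΔP = 146; V ≈ 5.9 × 146^0.609 ≈ 122.73 kt.
Difference ≈ 146.95 − 122.73 = 24.22 → 24 kt.

24 kt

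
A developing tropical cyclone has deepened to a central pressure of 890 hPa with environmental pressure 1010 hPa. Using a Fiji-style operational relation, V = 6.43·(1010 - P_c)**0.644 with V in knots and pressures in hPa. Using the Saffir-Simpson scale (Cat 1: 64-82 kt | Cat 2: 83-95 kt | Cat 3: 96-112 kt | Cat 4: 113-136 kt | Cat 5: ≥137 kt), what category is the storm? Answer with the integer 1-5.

5

ΔP = 1010 − 890 = 120 hPa.
V ≈ 6.43 × 120^0.644 = 6.43 × 21.83 ≈ 140 kt.
140 kt falls in the Category 5 band.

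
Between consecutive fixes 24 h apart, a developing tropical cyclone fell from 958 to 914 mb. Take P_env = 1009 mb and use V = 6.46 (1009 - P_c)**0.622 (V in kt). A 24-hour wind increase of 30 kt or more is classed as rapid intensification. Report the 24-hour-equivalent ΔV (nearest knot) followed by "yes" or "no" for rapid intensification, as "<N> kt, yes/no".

35 kt, yes

V₁: ΔP = 51, V ≈ 6.46 × 51^0.622 ≈ 74.53 kt.
V₂: ΔP = 95, V ≈ 6.46 × 95^0.622 ≈ 109.74 kt.
ΔV over 24 h = 35.21 kt → 24 h equivalent = 35.21 × 24/24 ≈ 35.21 kt.
35 kt ≥ 30 kt ⇒ rapid intensification.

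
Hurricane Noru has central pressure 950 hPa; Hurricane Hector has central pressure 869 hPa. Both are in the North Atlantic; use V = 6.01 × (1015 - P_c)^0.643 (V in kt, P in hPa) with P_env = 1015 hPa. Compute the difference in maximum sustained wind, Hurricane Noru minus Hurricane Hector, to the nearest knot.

-60 kt

Hurricane Noru: ΔP = 65; V ≈ 6.01 × 65^0.643 ≈ 88.02 kt.
Hurricane Hector: ΔP = 146; V ≈ 6.01 × 146^0.643 ≈ 148.10 kt.
Difference ≈ 88.02 − 148.10 = -60.08 → -60 kt.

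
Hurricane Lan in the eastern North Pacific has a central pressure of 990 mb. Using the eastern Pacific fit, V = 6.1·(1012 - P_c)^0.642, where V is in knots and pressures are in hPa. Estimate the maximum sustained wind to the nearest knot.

44 kt

ΔP = 1012 − 990 = 22 mb.
22^0.642 ≈ 7.275.
V ≈ 6.1 × 7.275 ≈ 44.4 kt.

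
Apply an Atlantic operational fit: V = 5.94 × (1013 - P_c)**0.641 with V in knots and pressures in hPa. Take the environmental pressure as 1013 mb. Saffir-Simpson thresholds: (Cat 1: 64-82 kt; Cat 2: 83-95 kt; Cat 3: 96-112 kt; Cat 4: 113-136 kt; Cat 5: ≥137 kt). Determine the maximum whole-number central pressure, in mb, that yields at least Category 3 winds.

936 mb

Category 3 begins at V = 96 kt.
Required ΔP = (96/5.94)^(1/0.641) = 16.162^1.560 ≈ 76.79 mb.
P_c ≤ 1013 − 76.79 = 936.21, so the highest integer P_c is 936 mb.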